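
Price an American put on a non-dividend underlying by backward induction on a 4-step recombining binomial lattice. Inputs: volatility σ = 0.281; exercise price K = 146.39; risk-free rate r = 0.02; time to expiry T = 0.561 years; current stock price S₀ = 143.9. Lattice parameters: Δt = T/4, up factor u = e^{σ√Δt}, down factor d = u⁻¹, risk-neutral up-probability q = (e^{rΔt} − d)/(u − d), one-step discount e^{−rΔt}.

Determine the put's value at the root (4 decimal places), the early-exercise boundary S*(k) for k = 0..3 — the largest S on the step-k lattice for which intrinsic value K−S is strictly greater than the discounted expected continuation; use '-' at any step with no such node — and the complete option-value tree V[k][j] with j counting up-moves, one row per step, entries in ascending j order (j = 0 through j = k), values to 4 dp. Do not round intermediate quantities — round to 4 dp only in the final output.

price = 12.5450
boundary = - - 116.5884 129.5263
tree:
12.5450
19.7342 5.0454
29.8016 9.2448 0.6515
41.4472 16.8637 1.2737 0.0000
51.9296 29.8016 2.4900 0.0000 0.0000

Δt=0.14025  u=1.11097  d=0.90011  q=0.48704  discount=0.99720
step 4 (expiry): payoffs max(K−S,0) = 51.9296 29.8016 2.4900 0.0000 0.0000
step 3: (k=3,j=0): S=104.9428, (K−S)⁺=41.4472, hold=41.0372 ⇒ V=41.4472 exercise | (k=3,j=1): S=129.5263, (K−S)⁺=16.8637, hold=16.4536 ⇒ V=16.8637 exercise | (k=3,j=2): S=159.8687, (K−S)⁺=0.0000, hold=1.2737 ⇒ V=1.2737 continue | (k=3,j=3): S=197.3190, (K−S)⁺=0.0000, hold=0.0000 ⇒ V=0.0000 continue  boundary S*=129.5263
step 2: (k=2,j=0): S=116.5884, (K−S)⁺=29.8016, hold=29.3915 ⇒ V=29.8016 exercise | (k=2,j=1): S=143.9000, (K−S)⁺=2.4900, hold=9.2448 ⇒ V=9.2448 continue | (k=2,j=2): S=177.6095, (K−S)⁺=0.0000, hold=0.6515 ⇒ V=0.6515 continue  boundary S*=116.5884
step 1: (k=1,j=0): S=129.5263, (K−S)⁺=16.8637, hold=19.7342 ⇒ V=19.7342 continue | (k=1,j=1): S=159.8687, (K−S)⁺=0.0000, hold=5.0454 ⇒ V=5.0454 continue  boundary S*=-
step 0: (k=0,j=0): S=143.9000, (K−S)⁺=2.4900, hold=12.5450 ⇒ V=12.5450 continue  boundary S*=-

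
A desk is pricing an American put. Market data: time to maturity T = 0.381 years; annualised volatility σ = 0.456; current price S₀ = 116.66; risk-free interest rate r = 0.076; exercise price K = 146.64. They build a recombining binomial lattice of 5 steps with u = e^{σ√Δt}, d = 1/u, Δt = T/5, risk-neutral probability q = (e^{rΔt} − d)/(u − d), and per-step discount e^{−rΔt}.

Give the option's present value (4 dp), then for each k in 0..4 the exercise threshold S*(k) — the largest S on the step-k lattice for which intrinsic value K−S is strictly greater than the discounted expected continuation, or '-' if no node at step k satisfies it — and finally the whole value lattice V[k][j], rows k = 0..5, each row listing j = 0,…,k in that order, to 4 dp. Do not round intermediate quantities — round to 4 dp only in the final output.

price = 32.5381
boundary = - 102.8620 90.6959 102.8620 116.6600
tree:
32.5381
43.7780 21.2977
55.9441 31.2660 11.2396
66.6712 43.7780 18.6949 3.6618
76.1296 55.9441 29.9800 7.2441 0.0000
84.4693 66.6712 43.7780 14.3311 0.0000 0.0000

Δt=0.07620, u=1.13414, d=0.88172, q=0.49158, disc=e^(-rΔt)=0.99423
k=5 terminal: V=max(K-S,0) → 84.4693 66.6712 43.7780 14.3311 0.0000 0.0000
k=4: j=0 S=70.5104 intr=76.1296 cont=75.2828 V=76.1296[EX]; j=1 S=90.6959 intr=55.9441 cont=55.0973 V=55.9441[EX]; j=2 S=116.6600 intr=29.9800 cont=29.1332 V=29.9800[EX]; j=3 S=150.0570 intr=0.0000 cont=7.2441 V=7.2441[hold]; j=4 S=193.0148 intr=0.0000 cont=0.0000 V=0.0000[hold]  S*(4)=116.6600
k=3: j=0 S=79.9688 intr=66.6712 cont=65.8245 V=66.6712[EX]; j=1 S=102.8620 intr=43.7780 cont=42.9313 V=43.7780[EX]; j=2 S=132.3089 intr=14.3311 cont=18.6949 V=18.6949[hold]; j=3 S=170.1859 intr=0.0000 cont=3.6618 V=3.6618[hold]  S*(3)=102.8620
k=2: j=0 S=90.6959 intr=55.9441 cont=55.0973 V=55.9441[EX]; j=1 S=116.6600 intr=29.9800 cont=31.2660 V=31.2660[hold]; j=2 S=150.0570 intr=0.0000 cont=11.2396 V=11.2396[hold]  S*(2)=90.6959
k=1: j=0 S=102.8620 intr=43.7780 cont=43.5598 V=43.7780[EX]; j=1 S=132.3089 intr=14.3311 cont=21.2977 V=21.2977[hold]  S*(1)=102.8620
k=0: j=0 S=116.6600 intr=29.9800 cont=32.5381 V=32.5381[hold]  S*(0)=-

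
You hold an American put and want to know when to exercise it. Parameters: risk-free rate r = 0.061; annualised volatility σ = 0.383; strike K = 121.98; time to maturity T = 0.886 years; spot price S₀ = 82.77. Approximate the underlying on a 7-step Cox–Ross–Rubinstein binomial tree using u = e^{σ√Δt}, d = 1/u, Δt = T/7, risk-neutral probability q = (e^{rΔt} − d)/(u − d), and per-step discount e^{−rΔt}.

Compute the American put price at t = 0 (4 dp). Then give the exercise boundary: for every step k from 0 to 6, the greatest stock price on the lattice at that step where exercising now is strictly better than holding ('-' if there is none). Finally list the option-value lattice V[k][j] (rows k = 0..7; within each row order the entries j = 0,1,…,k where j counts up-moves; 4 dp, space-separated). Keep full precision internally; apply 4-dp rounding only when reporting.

params: Δt=0.12657 u=1.14598 d=0.87262 q=0.49434 e^(-rΔt)=0.99231
t_7 payoffs: 90.0914 80.1017 66.9825 49.7536 27.1273 0.0000 0.0000 0.0000
t_6: node(6,0) S=36.5437 payoff=85.4363 vs cont=84.4981 → 85.4363 [stop]  node(6,1) S=47.9917 payoff=73.9883 vs cont=73.0501 → 73.9883 [stop]  node(6,2) S=63.0260 payoff=58.9540 vs cont=58.0159 → 58.9540 [stop]  node(6,3) S=82.7700 payoff=39.2100 vs cont=38.2718 → 39.2100 [stop]  node(6,4) S=108.6992 payoff=13.2808 vs cont=13.6117 → 13.6117 [wait]  node(6,5) S=142.7512 payoff=0.0000 vs cont=0.0000 → 0.0000 [wait]  node(6,6) S=187.4707 payoff=0.0000 vs cont=0.0000 → 0.0000 [wait]  ⇒ S*(6)=82.7700
t_5: node(5,0) S=41.8783 payoff=80.1017 vs cont=79.1635 → 80.1017 [stop]  node(5,1) S=54.9975 payoff=66.9825 vs cont=66.0444 → 66.9825 [stop]  node(5,2) S=72.2264 payoff=49.7536 vs cont=48.8154 → 49.7536 [stop]  node(5,3) S=94.8527 payoff=27.1273 vs cont=26.3514 → 27.1273 [stop]  node(5,4) S=124.5670 payoff=0.0000 vs cont=6.8299 → 6.8299 [wait]  node(5,5) S=163.5899 payoff=0.0000 vs cont=0.0000 → 0.0000 [wait]  ⇒ S*(5)=94.8527
t_4: node(4,0) S=47.9917 payoff=73.9883 vs cont=73.0501 → 73.9883 [stop]  node(4,1) S=63.0260 payoff=58.9540 vs cont=58.0159 → 58.9540 [stop]  node(4,2) S=82.7700 payoff=39.2100 vs cont=38.2718 → 39.2100 [stop]  node(4,3) S=108.6992 payoff=13.2808 vs cont=16.9620 → 16.9620 [wait]  node(4,4) S=142.7512 payoff=0.0000 vs cont=3.4270 → 3.4270 [wait]  ⇒ S*(4)=82.7700
t_3: node(3,0) S=54.9975 payoff=66.9825 vs cont=66.0444 → 66.9825 [stop]  node(3,1) S=72.2264 payoff=49.7536 vs cont=48.8154 → 49.7536 [stop]  node(3,2) S=94.8527 payoff=27.1273 vs cont=27.9949 → 27.9949 [wait]  node(3,3) S=124.5670 payoff=0.0000 vs cont=10.1921 → 10.1921 [wait]  ⇒ S*(3)=72.2264
t_2: node(2,0) S=63.0260 payoff=58.9540 vs cont=58.0159 → 58.9540 [stop]  node(2,1) S=82.7700 payoff=39.2100 vs cont=38.6974 → 39.2100 [stop]  node(2,2) S=108.6992 payoff=13.2808 vs cont=19.0466 → 19.0466 [wait]  ⇒ S*(2)=82.7700
t_1: node(1,0) S=72.2264 payoff=49.7536 vs cont=48.8154 → 49.7536 [stop]  node(1,1) S=94.8527 payoff=27.1273 vs cont=29.0175 → 29.0175 [wait]  ⇒ S*(1)=72.2264
t_0: node(0,0) S=82.7700 payoff=39.2100 vs cont=39.1991 → 39.2100 [stop]  ⇒ S*(0)=82.7700

price = 39.2100
boundary = 82.7700 72.2264 82.7700 72.2264 82.7700 94.8527 82.7700
tree:
39.2100
49.7536 29.0175
58.9540 39.2100 19.0466
66.9825 49.7536 27.9949 10.1921
73.9883 58.9540 39.2100 16.9620 3.4270
80.1017 66.9825 49.7536 27.1273 6.8299 0.0000
85.4363 73.9883 58.9540 39.2100 13.6117 0.0000 0.0000
90.0914 80.1017 66.9825 49.7536 27.1273 0.0000 0.0000 0.0000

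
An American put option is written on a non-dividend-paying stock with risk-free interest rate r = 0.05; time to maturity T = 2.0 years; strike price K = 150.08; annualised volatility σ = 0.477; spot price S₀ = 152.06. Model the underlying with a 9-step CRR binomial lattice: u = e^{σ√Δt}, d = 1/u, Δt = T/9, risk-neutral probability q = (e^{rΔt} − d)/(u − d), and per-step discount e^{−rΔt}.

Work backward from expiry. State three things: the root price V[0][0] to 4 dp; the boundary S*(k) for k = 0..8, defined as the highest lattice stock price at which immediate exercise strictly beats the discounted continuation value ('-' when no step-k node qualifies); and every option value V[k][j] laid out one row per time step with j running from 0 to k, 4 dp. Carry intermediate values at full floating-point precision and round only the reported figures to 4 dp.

Δt=0.22222, u=1.25215, d=0.79863, q=0.46866, disc=e^(-rΔt)=0.98895
k=9 terminal: V=max(K-S,0) → 129.9837 118.5716 100.6788 72.6251 28.6406 0.0000 0.0000 0.0000 0.0000 0.0000
k=8: j=0 S=25.1635 intr=124.9165 cont=123.2581 V=124.9165[EX]; j=1 S=39.4532 intr=110.6268 cont=108.9685 V=110.6268[EX]; j=2 S=61.8576 intr=88.2224 cont=86.5641 V=88.2224[EX]; j=3 S=96.9849 intr=53.0951 cont=51.4368 V=53.0951[EX]; j=4 S=152.0600 intr=0.0000 cont=15.0498 V=15.0498[hold]; j=5 S=238.4108 intr=0.0000 cont=0.0000 V=0.0000[hold]; j=6 S=373.7978 intr=0.0000 cont=0.0000 V=0.0000[hold]; j=7 S=586.0675 intr=0.0000 cont=0.0000 V=0.0000[hold]; j=8 S=918.8794 intr=0.0000 cont=0.0000 V=0.0000[hold]  S*(8)=96.9849
k=7: j=0 S=31.5084 intr=118.5716 cont=116.9132 V=118.5716[EX]; j=1 S=49.4012 intr=100.6788 cont=99.0204 V=100.6788[EX]; j=2 S=77.4549 intr=72.6251 cont=70.9668 V=72.6251[EX]; j=3 S=121.4394 intr=28.6406 cont=34.8753 V=34.8753[hold]; j=4 S=190.4015 intr=0.0000 cont=7.9083 V=7.9083[hold]; j=5 S=298.5254 intr=0.0000 cont=0.0000 V=0.0000[hold]; j=6 S=468.0499 intr=0.0000 cont=0.0000 V=0.0000[hold]; j=7 S=733.8428 intr=0.0000 cont=0.0000 V=0.0000[hold]  S*(7)=77.4549
k=6: j=0 S=39.4532 intr=110.6268 cont=108.9685 V=110.6268[EX]; j=1 S=61.8576 intr=88.2224 cont=86.5641 V=88.2224[EX]; j=2 S=96.9849 intr=53.0951 cont=54.3264 V=54.3264[hold]; j=3 S=152.0600 intr=0.0000 cont=21.9913 V=21.9913[hold]; j=4 S=238.4108 intr=0.0000 cont=4.1556 V=4.1556[hold]; j=5 S=373.7978 intr=0.0000 cont=0.0000 V=0.0000[hold]; j=6 S=586.0675 intr=0.0000 cont=0.0000 V=0.0000[hold]  S*(6)=61.8576
k=5: j=0 S=49.4012 intr=100.6788 cont=99.0204 V=100.6788[EX]; j=1 S=77.4549 intr=72.6251 cont=71.5375 V=72.6251[EX]; j=2 S=121.4394 intr=28.6406 cont=38.7395 V=38.7395[hold]; j=3 S=190.4015 intr=0.0000 cont=13.4818 V=13.4818[hold]; j=4 S=298.5254 intr=0.0000 cont=2.1836 V=2.1836[hold]; j=5 S=468.0499 intr=0.0000 cont=0.0000 V=0.0000[hold]  S*(5)=77.4549
k=4: j=0 S=61.8576 intr=88.2224 cont=86.5641 V=88.2224[EX]; j=1 S=96.9849 intr=53.0951 cont=56.1174 V=56.1174[hold]; j=2 S=152.0600 intr=0.0000 cont=26.6050 V=26.6050[hold]; j=3 S=238.4108 intr=0.0000 cont=8.0964 V=8.0964[hold]; j=4 S=373.7978 intr=0.0000 cont=1.1474 V=1.1474[hold]  S*(4)=61.8576
k=3: j=0 S=77.4549 intr=72.6251 cont=72.3676 V=72.6251[EX]; j=1 S=121.4394 intr=28.6406 cont=41.8190 V=41.8190[hold]; j=2 S=190.4015 intr=0.0000 cont=17.7327 V=17.7327[hold]; j=3 S=298.5254 intr=0.0000 cont=4.7862 V=4.7862[hold]  S*(3)=77.4549
k=2: j=0 S=96.9849 intr=53.0951 cont=57.5447 V=57.5447[hold]; j=1 S=152.0600 intr=0.0000 cont=30.1934 V=30.1934[hold]; j=2 S=238.4108 intr=0.0000 cont=11.5363 V=11.5363[hold]  S*(2)=-
k=1: j=0 S=121.4394 intr=28.6406 cont=44.2321 V=44.2321[hold]; j=1 S=190.4015 intr=0.0000 cont=21.2126 V=21.2126[hold]  S*(1)=-
k=0: j=0 S=152.0600 intr=0.0000 cont=33.0743 V=33.0743[hold]  S*(0)=-

price = 33.0743
boundary = - - - 77.4549 61.8576 77.4549 61.8576 77.4549 96.9849
tree:
33.0743
44.2321 21.2126
57.5447 30.1934 11.5363
72.6251 41.8190 17.7327 4.7862
88.2224 56.1174 26.6050 8.0964 1.1474
100.6788 72.6251 38.7395 13.4818 2.1836 0.0000
110.6268 88.2224 54.3264 21.9913 4.1556 0.0000 0.0000
118.5716 100.6788 72.6251 34.8753 7.9083 0.0000 0.0000 0.0000
124.9165 110.6268 88.2224 53.0951 15.0498 0.0000 0.0000 0.0000 0.0000
129.9837 118.5716 100.6788 72.6251 28.6406 0.0000 0.0000 0.0000 0.0000 0.0000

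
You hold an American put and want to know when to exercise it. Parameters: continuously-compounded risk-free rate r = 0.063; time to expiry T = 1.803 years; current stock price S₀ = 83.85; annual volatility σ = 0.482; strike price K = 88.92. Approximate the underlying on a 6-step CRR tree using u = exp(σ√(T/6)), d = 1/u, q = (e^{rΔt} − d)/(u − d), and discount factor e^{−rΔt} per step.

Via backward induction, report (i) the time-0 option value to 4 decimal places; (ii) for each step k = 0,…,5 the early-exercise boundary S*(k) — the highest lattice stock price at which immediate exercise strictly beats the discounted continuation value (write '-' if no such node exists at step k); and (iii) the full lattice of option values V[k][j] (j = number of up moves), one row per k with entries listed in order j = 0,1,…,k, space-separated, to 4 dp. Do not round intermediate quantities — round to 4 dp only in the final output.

price = 20.0990
boundary = - - 49.4314 37.9535 49.4314 64.3803
tree:
20.0990
28.6856 11.2363
39.4886 17.6733 4.4366
50.9665 26.9803 7.8999 0.7128
59.7792 39.4886 13.9764 1.3709 0.0000
66.5456 50.9665 24.5397 2.6363 0.0000 0.0000
71.7409 59.7792 39.4886 5.0700 0.0000 0.0000 0.0000

Δt=0.30050, u=1.30242, d=0.76780, q=0.47007, disc=e^(-rΔt)=0.98125
k=6 terminal: V=max(K-S,0) → 71.7409 59.7792 39.4886 5.0700 0.0000 0.0000 0.0000
k=5: j=0 S=22.3744 intr=66.5456 cont=64.8780 V=66.5456[EX]; j=1 S=37.9535 intr=50.9665 cont=49.2989 V=50.9665[EX]; j=2 S=64.3803 intr=24.5397 cont=22.8722 V=24.5397[EX]; j=3 S=109.2077 intr=0.0000 cont=2.6363 V=2.6363[hold]; j=4 S=185.2481 intr=0.0000 cont=0.0000 V=0.0000[hold]; j=5 S=314.2348 intr=0.0000 cont=0.0000 V=0.0000[hold]  S*(5)=64.3803
k=4: j=0 S=29.1408 intr=59.7792 cont=58.1116 V=59.7792[EX]; j=1 S=49.4314 intr=39.4886 cont=37.8211 V=39.4886[EX]; j=2 S=83.8500 intr=5.0700 cont=13.9764 V=13.9764[hold]; j=3 S=142.2340 intr=0.0000 cont=1.3709 V=1.3709[hold]; j=4 S=241.2704 intr=0.0000 cont=0.0000 V=0.0000[hold]  S*(4)=49.4314
k=3: j=0 S=37.9535 intr=50.9665 cont=49.2989 V=50.9665[EX]; j=1 S=64.3803 intr=24.5397 cont=26.9803 V=26.9803[hold]; j=2 S=109.2077 intr=0.0000 cont=7.8999 V=7.8999[hold]; j=3 S=185.2481 intr=0.0000 cont=0.7128 V=0.7128[hold]  S*(3)=37.9535
k=2: j=0 S=49.4314 intr=39.4886 cont=38.9468 V=39.4886[EX]; j=1 S=83.8500 intr=5.0700 cont=17.6733 V=17.6733[hold]; j=2 S=142.2340 intr=0.0000 cont=4.4366 V=4.4366[hold]  S*(2)=49.4314
k=1: j=0 S=64.3803 intr=24.5397 cont=28.6856 V=28.6856[hold]; j=1 S=109.2077 intr=0.0000 cont=11.2363 V=11.2363[hold]  S*(1)=-
k=0: j=0 S=83.8500 intr=5.0700 cont=20.0990 V=20.0990[hold]  S*(0)=-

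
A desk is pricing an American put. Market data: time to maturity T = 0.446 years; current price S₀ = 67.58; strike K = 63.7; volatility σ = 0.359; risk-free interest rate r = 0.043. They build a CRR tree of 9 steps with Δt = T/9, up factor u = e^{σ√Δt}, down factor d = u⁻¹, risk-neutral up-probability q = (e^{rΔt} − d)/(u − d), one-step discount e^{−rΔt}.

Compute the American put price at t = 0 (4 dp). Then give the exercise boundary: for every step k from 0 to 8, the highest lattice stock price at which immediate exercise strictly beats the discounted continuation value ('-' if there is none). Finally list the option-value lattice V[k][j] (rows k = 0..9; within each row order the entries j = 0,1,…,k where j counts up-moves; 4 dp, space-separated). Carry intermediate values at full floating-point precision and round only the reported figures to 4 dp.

Δt=0.04956  u=1.08320  d=0.92319  q=0.49336  discount=0.99787
step 9 (expiry): payoffs max(K−S,0) = 30.7808 25.0753 18.3810 10.5265 1.3106 0.0000 0.0000 0.0000 0.0000 0.0000
step 8: (k=8,j=0): S=35.6580, (K−S)⁺=28.0420, hold=27.9064 ⇒ V=28.0420 exercise | (k=8,j=1): S=41.8381, (K−S)⁺=21.8619, hold=21.7263 ⇒ V=21.8619 exercise | (k=8,j=2): S=49.0894, (K−S)⁺=14.6106, hold=14.4750 ⇒ V=14.6106 exercise | (k=8,j=3): S=57.5974, (K−S)⁺=6.1026, hold=5.9670 ⇒ V=6.1026 exercise | (k=8,j=4): S=67.5800, (K−S)⁺=0.0000, hold=0.6626 ⇒ V=0.6626 continue | (k=8,j=5): S=79.2927, (K−S)⁺=0.0000, hold=0.0000 ⇒ V=0.0000 continue | (k=8,j=6): S=93.0355, (K−S)⁺=0.0000, hold=0.0000 ⇒ V=0.0000 continue | (k=8,j=7): S=109.1601, (K−S)⁺=0.0000, hold=0.0000 ⇒ V=0.0000 continue | (k=8,j=8): S=128.0794, (K−S)⁺=0.0000, hold=0.0000 ⇒ V=0.0000 continue  boundary S*=57.5974
step 7: (k=7,j=0): S=38.6247, (K−S)⁺=25.0753, hold=24.9397 ⇒ V=25.0753 exercise | (k=7,j=1): S=45.3190, (K−S)⁺=18.3810, hold=18.2454 ⇒ V=18.3810 exercise | (k=7,j=2): S=53.1735, (K−S)⁺=10.5265, hold=10.3909 ⇒ V=10.5265 exercise | (k=7,j=3): S=62.3894, (K−S)⁺=1.3106, hold=3.4114 ⇒ V=3.4114 continue | (k=7,j=4): S=73.2025, (K−S)⁺=0.0000, hold=0.3350 ⇒ V=0.3350 continue | (k=7,j=5): S=85.8897, (K−S)⁺=0.0000, hold=0.0000 ⇒ V=0.0000 continue | (k=7,j=6): S=100.7758, (K−S)⁺=0.0000, hold=0.0000 ⇒ V=0.0000 continue | (k=7,j=7): S=118.2420, (K−S)⁺=0.0000, hold=0.0000 ⇒ V=0.0000 continue  boundary S*=53.1735
step 6: (k=6,j=0): S=41.8381, (K−S)⁺=21.8619, hold=21.7263 ⇒ V=21.8619 exercise | (k=6,j=1): S=49.0894, (K−S)⁺=14.6106, hold=14.4750 ⇒ V=14.6106 exercise | (k=6,j=2): S=57.5974, (K−S)⁺=6.1026, hold=7.0012 ⇒ V=7.0012 continue | (k=6,j=3): S=67.5800, (K−S)⁺=0.0000, hold=1.8896 ⇒ V=1.8896 continue | (k=6,j=4): S=79.2927, (K−S)⁺=0.0000, hold=0.1694 ⇒ V=0.1694 continue | (k=6,j=5): S=93.0355, (K−S)⁺=0.0000, hold=0.0000 ⇒ V=0.0000 continue | (k=6,j=6): S=109.1601, (K−S)⁺=0.0000, hold=0.0000 ⇒ V=0.0000 continue  boundary S*=49.0894
step 5: (k=5,j=0): S=45.3190, (K−S)⁺=18.3810, hold=18.2454 ⇒ V=18.3810 exercise | (k=5,j=1): S=53.1735, (K−S)⁺=10.5265, hold=10.8333 ⇒ V=10.8333 continue | (k=5,j=2): S=62.3894, (K−S)⁺=1.3106, hold=4.4698 ⇒ V=4.4698 continue | (k=5,j=3): S=73.2025, (K−S)⁺=0.0000, hold=1.0387 ⇒ V=1.0387 continue | (k=5,j=4): S=85.8897, (K−S)⁺=0.0000, hold=0.0856 ⇒ V=0.0856 continue | (k=5,j=5): S=100.7758, (K−S)⁺=0.0000, hold=0.0000 ⇒ V=0.0000 continue  boundary S*=45.3190
step 4: (k=4,j=0): S=49.0894, (K−S)⁺=14.6106, hold=14.6261 ⇒ V=14.6261 continue | (k=4,j=1): S=57.5974, (K−S)⁺=6.1026, hold=7.6774 ⇒ V=7.6774 continue | (k=4,j=2): S=67.5800, (K−S)⁺=0.0000, hold=2.7711 ⇒ V=2.7711 continue | (k=4,j=3): S=79.2927, (K−S)⁺=0.0000, hold=0.5673 ⇒ V=0.5673 continue | (k=4,j=4): S=93.0355, (K−S)⁺=0.0000, hold=0.0433 ⇒ V=0.0433 continue  boundary S*=-
step 3: (k=3,j=0): S=53.1735, (K−S)⁺=10.5265, hold=11.1740 ⇒ V=11.1740 continue | (k=3,j=1): S=62.3894, (K−S)⁺=1.3106, hold=5.2456 ⇒ V=5.2456 continue | (k=3,j=2): S=73.2025, (K−S)⁺=0.0000, hold=1.6802 ⇒ V=1.6802 continue | (k=3,j=3): S=85.8897, (K−S)⁺=0.0000, hold=0.3081 ⇒ V=0.3081 continue  boundary S*=-
step 2: (k=2,j=0): S=57.5974, (K−S)⁺=6.1026, hold=8.2316 ⇒ V=8.2316 continue | (k=2,j=1): S=67.5800, (K−S)⁺=0.0000, hold=3.4792 ⇒ V=3.4792 continue | (k=2,j=2): S=79.2927, (K−S)⁺=0.0000, hold=1.0011 ⇒ V=1.0011 continue  boundary S*=-
step 1: (k=1,j=0): S=62.3894, (K−S)⁺=1.3106, hold=5.8744 ⇒ V=5.8744 continue | (k=1,j=1): S=73.2025, (K−S)⁺=0.0000, hold=2.2518 ⇒ V=2.2518 continue  boundary S*=-
step 0: (k=0,j=0): S=67.5800, (K−S)⁺=0.0000, hold=4.0784 ⇒ V=4.0784 continue  boundary S*=-

price = 4.0784
boundary = - - - - - 45.3190 49.0894 53.1735 57.5974
tree:
4.0784
5.8744 2.2518
8.2316 3.4792 1.0011
11.1740 5.2456 1.6802 0.3081
14.6261 7.6774 2.7711 0.5673 0.0433
18.3810 10.8333 4.4698 1.0387 0.0856 0.0000
21.8619 14.6106 7.0012 1.8896 0.1694 0.0000 0.0000
25.0753 18.3810 10.5265 3.4114 0.3350 0.0000 0.0000 0.0000
28.0420 21.8619 14.6106 6.1026 0.6626 0.0000 0.0000 0.0000 0.0000
30.7808 25.0753 18.3810 10.5265 1.3106 0.0000 0.0000 0.0000 0.0000 0.0000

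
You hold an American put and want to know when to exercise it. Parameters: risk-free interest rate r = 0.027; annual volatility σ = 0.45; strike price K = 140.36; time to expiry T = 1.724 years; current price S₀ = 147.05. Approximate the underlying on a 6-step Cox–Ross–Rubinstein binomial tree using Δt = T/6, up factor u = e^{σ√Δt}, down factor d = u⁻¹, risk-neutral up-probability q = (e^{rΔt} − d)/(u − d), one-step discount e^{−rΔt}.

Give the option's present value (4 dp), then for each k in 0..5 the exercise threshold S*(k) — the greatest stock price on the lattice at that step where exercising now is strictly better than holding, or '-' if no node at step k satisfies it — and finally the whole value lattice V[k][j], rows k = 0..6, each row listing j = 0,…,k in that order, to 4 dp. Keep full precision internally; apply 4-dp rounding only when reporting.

price = 26.6216
boundary = - - - 71.3164 90.7711 71.3164
tree:
26.6216
37.9868 13.5165
52.3411 21.5094 4.2110
69.0436 33.3073 7.8007 0.0000
84.3287 49.5889 14.4505 0.0000 0.0000
96.3378 69.0436 26.7691 0.0000 0.0000 0.0000
105.7730 84.3287 49.5889 0.0000 0.0000 0.0000 0.0000

Δt=0.28733  u=1.27280  d=0.78567  q=0.45597  discount=0.99227
step 6 (expiry): payoffs max(K−S,0) = 105.7730 84.3287 49.5889 0.0000 0.0000 0.0000 0.0000
step 5: (k=5,j=0): S=44.0222, (K−S)⁺=96.3378, hold=95.2531 ⇒ V=96.3378 exercise | (k=5,j=1): S=71.3164, (K−S)⁺=69.0436, hold=67.9589 ⇒ V=69.0436 exercise | (k=5,j=2): S=115.5331, (K−S)⁺=24.8269, hold=26.7691 ⇒ V=26.7691 continue | (k=5,j=3): S=187.1646, (K−S)⁺=0.0000, hold=0.0000 ⇒ V=0.0000 continue | (k=5,j=4): S=303.2082, (K−S)⁺=0.0000, hold=0.0000 ⇒ V=0.0000 continue | (k=5,j=5): S=491.1998, (K−S)⁺=0.0000, hold=0.0000 ⇒ V=0.0000 continue  boundary S*=71.3164
step 4: (k=4,j=0): S=56.0313, (K−S)⁺=84.3287, hold=83.2440 ⇒ V=84.3287 exercise | (k=4,j=1): S=90.7711, (K−S)⁺=49.5889, hold=49.3829 ⇒ V=49.5889 exercise | (k=4,j=2): S=147.0500, (K−S)⁺=0.0000, hold=14.4505 ⇒ V=14.4505 continue | (k=4,j=3): S=238.2222, (K−S)⁺=0.0000, hold=0.0000 ⇒ V=0.0000 continue | (k=4,j=4): S=385.9220, (K−S)⁺=0.0000, hold=0.0000 ⇒ V=0.0000 continue  boundary S*=90.7711
step 3: (k=3,j=0): S=71.3164, (K−S)⁺=69.0436, hold=67.9589 ⇒ V=69.0436 exercise | (k=3,j=1): S=115.5331, (K−S)⁺=24.8269, hold=33.3073 ⇒ V=33.3073 continue | (k=3,j=2): S=187.1646, (K−S)⁺=0.0000, hold=7.8007 ⇒ V=7.8007 continue | (k=3,j=3): S=303.2082, (K−S)⁺=0.0000, hold=0.0000 ⇒ V=0.0000 continue  boundary S*=71.3164
step 2: (k=2,j=0): S=90.7711, (K−S)⁺=49.5889, hold=52.3411 ⇒ V=52.3411 continue | (k=2,j=1): S=147.0500, (K−S)⁺=0.0000, hold=21.5094 ⇒ V=21.5094 continue | (k=2,j=2): S=238.2222, (K−S)⁺=0.0000, hold=4.2110 ⇒ V=4.2110 continue  boundary S*=-
step 1: (k=1,j=0): S=115.5331, (K−S)⁺=24.8269, hold=37.9868 ⇒ V=37.9868 continue | (k=1,j=1): S=187.1646, (K−S)⁺=0.0000, hold=13.5165 ⇒ V=13.5165 continue  boundary S*=-
step 0: (k=0,j=0): S=147.0500, (K−S)⁺=0.0000, hold=26.6216 ⇒ V=26.6216 continue  boundary S*=-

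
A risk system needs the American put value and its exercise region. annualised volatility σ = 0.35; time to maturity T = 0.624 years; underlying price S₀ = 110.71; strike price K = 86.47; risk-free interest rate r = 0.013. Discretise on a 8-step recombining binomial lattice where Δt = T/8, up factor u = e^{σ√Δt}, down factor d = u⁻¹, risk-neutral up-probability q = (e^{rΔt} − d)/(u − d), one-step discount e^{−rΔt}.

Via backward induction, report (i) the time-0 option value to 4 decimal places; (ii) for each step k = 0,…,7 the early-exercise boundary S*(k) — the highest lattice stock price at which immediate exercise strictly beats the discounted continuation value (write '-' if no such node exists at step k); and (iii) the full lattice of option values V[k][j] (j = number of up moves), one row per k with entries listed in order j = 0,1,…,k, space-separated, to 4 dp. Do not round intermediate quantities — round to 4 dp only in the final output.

Δt=0.07800, u=1.10269, d=0.90688, q=0.48076, disc=e^(-rΔt)=0.99899
k=8 terminal: V=max(K-S,0) → 35.8211 24.8851 11.5879 0.0000 0.0000 0.0000 0.0000 0.0000 0.0000
k=7: j=0 S=55.8498 intr=30.6202 cont=30.5325 V=30.6202[EX]; j=1 S=67.9088 intr=18.5612 cont=18.4736 V=18.5612[EX]; j=2 S=82.5715 intr=3.8985 cont=6.0107 V=6.0107[hold]; j=3 S=100.4002 intr=0.0000 cont=0.0000 V=0.0000[hold]; j=4 S=122.0784 intr=0.0000 cont=0.0000 V=0.0000[hold]; j=5 S=148.4374 intr=0.0000 cont=0.0000 V=0.0000[hold]; j=6 S=180.4877 intr=0.0000 cont=0.0000 V=0.0000[hold]; j=7 S=219.4582 intr=0.0000 cont=0.0000 V=0.0000[hold]  S*(7)=67.9088
k=6: j=0 S=61.5849 intr=24.8851 cont=24.7975 V=24.8851[EX]; j=1 S=74.8821 intr=11.5879 cont=12.5147 V=12.5147[hold]; j=2 S=91.0505 intr=0.0000 cont=3.1178 V=3.1178[hold]; j=3 S=110.7100 intr=0.0000 cont=0.0000 V=0.0000[hold]; j=4 S=134.6143 intr=0.0000 cont=0.0000 V=0.0000[hold]; j=5 S=163.6799 intr=0.0000 cont=0.0000 V=0.0000[hold]; j=6 S=199.0214 intr=0.0000 cont=0.0000 V=0.0000[hold]  S*(6)=61.5849
k=5: j=0 S=67.9088 intr=18.5612 cont=18.9187 V=18.9187[hold]; j=1 S=82.5715 intr=3.8985 cont=7.9889 V=7.9889[hold]; j=2 S=100.4002 intr=0.0000 cont=1.6173 V=1.6173[hold]; j=3 S=122.0784 intr=0.0000 cont=0.0000 V=0.0000[hold]; j=4 S=148.4374 intr=0.0000 cont=0.0000 V=0.0000[hold]; j=5 S=180.4877 intr=0.0000 cont=0.0000 V=0.0000[hold]  S*(5)=-
k=4: j=0 S=74.8821 intr=11.5879 cont=13.6502 V=13.6502[hold]; j=1 S=91.0505 intr=0.0000 cont=4.9207 V=4.9207[hold]; j=2 S=110.7100 intr=0.0000 cont=0.8389 V=0.8389[hold]; j=3 S=134.6143 intr=0.0000 cont=0.0000 V=0.0000[hold]; j=4 S=163.6799 intr=0.0000 cont=0.0000 V=0.0000[hold]  S*(4)=-
k=3: j=0 S=82.5715 intr=3.8985 cont=9.4438 V=9.4438[hold]; j=1 S=100.4002 intr=0.0000 cont=2.9553 V=2.9553[hold]; j=2 S=122.0784 intr=0.0000 cont=0.4351 V=0.4351[hold]; j=3 S=148.4374 intr=0.0000 cont=0.0000 V=0.0000[hold]  S*(3)=-
k=2: j=0 S=91.0505 intr=0.0000 cont=6.3180 V=6.3180[hold]; j=1 S=110.7100 intr=0.0000 cont=1.7419 V=1.7419[hold]; j=2 S=134.6143 intr=0.0000 cont=0.2257 V=0.2257[hold]  S*(2)=-
k=1: j=0 S=100.4002 intr=0.0000 cont=4.1138 V=4.1138[hold]; j=1 S=122.0784 intr=0.0000 cont=1.0120 V=1.0120[hold]  S*(1)=-
k=0: j=0 S=110.7100 intr=0.0000 cont=2.6199 V=2.6199[hold]  S*(0)=-

price = 2.6199
boundary = - - - - - - 61.5849 67.9088
tree:
2.6199
4.1138 1.0120
6.3180 1.7419 0.2257
9.4438 2.9553 0.4351 0.0000
13.6502 4.9207 0.8389 0.0000 0.0000
18.9187 7.9889 1.6173 0.0000 0.0000 0.0000
24.8851 12.5147 3.1178 0.0000 0.0000 0.0000 0.0000
30.6202 18.5612 6.0107 0.0000 0.0000 0.0000 0.0000 0.0000
35.8211 24.8851 11.5879 0.0000 0.0000 0.0000 0.0000 0.0000 0.0000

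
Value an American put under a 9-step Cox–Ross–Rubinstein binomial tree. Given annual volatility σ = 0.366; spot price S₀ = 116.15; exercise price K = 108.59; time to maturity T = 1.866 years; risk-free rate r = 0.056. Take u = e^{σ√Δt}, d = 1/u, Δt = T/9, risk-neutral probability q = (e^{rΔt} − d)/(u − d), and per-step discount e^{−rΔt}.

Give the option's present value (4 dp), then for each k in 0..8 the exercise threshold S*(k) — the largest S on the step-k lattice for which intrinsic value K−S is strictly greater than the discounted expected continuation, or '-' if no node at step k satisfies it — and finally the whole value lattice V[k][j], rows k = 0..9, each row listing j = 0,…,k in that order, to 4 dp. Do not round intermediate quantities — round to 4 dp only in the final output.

Δt=0.20733, u=1.18135, d=0.84649, q=0.49331, disc=e^(-rΔt)=0.98846
k=9 terminal: V=max(K-S,0) → 82.6705 72.4173 58.1082 38.1388 10.2699 0.0000 0.0000 0.0000 0.0000 0.0000
k=8: j=0 S=30.6199 intr=77.9701 cont=76.7166 V=77.9701[EX]; j=1 S=42.7325 intr=65.8575 cont=64.6040 V=65.8575[EX]; j=2 S=59.6364 intr=48.9536 cont=47.7001 V=48.9536[EX]; j=3 S=83.2272 intr=25.3628 cont=24.1093 V=25.3628[EX]; j=4 S=116.1500 intr=0.0000 cont=5.1436 V=5.1436[hold]; j=5 S=162.0963 intr=0.0000 cont=0.0000 V=0.0000[hold]; j=6 S=226.2178 intr=0.0000 cont=0.0000 V=0.0000[hold]; j=7 S=315.7044 intr=0.0000 cont=0.0000 V=0.0000[hold]; j=8 S=440.5898 intr=0.0000 cont=0.0000 V=0.0000[hold]  S*(8)=83.2272
k=7: j=0 S=36.1727 intr=72.4173 cont=71.1638 V=72.4173[EX]; j=1 S=50.4818 intr=58.1082 cont=56.8547 V=58.1082[EX]; j=2 S=70.4512 intr=38.1388 cont=36.8853 V=38.1388[EX]; j=3 S=98.3201 intr=10.2699 cont=15.2108 V=15.2108[hold]; j=4 S=137.2133 intr=0.0000 cont=2.5761 V=2.5761[hold]; j=5 S=191.4917 intr=0.0000 cont=0.0000 V=0.0000[hold]; j=6 S=267.2414 intr=0.0000 cont=0.0000 V=0.0000[hold]; j=7 S=372.9559 intr=0.0000 cont=0.0000 V=0.0000[hold]  S*(7)=70.4512
k=6: j=0 S=42.7325 intr=65.8575 cont=64.6040 V=65.8575[EX]; j=1 S=59.6364 intr=48.9536 cont=47.7001 V=48.9536[EX]; j=2 S=83.2272 intr=25.3628 cont=26.5185 V=26.5185[hold]; j=3 S=116.1500 intr=0.0000 cont=8.8744 V=8.8744[hold]; j=4 S=162.0963 intr=0.0000 cont=1.2902 V=1.2902[hold]; j=5 S=226.2178 intr=0.0000 cont=0.0000 V=0.0000[hold]; j=6 S=315.7044 intr=0.0000 cont=0.0000 V=0.0000[hold]  S*(6)=59.6364
k=5: j=0 S=50.4818 intr=58.1082 cont=56.8547 V=58.1082[EX]; j=1 S=70.4512 intr=38.1388 cont=37.4488 V=38.1388[EX]; j=2 S=98.3201 intr=10.2699 cont=17.6089 V=17.6089[hold]; j=3 S=137.2133 intr=0.0000 cont=5.0738 V=5.0738[hold]; j=4 S=191.4917 intr=0.0000 cont=0.6462 V=0.6462[hold]; j=5 S=267.2414 intr=0.0000 cont=0.0000 V=0.0000[hold]  S*(5)=70.4512
k=4: j=0 S=59.6364 intr=48.9536 cont=47.7001 V=48.9536[EX]; j=1 S=83.2272 intr=25.3628 cont=27.6879 V=27.6879[hold]; j=2 S=116.1500 intr=0.0000 cont=11.2933 V=11.2933[hold]; j=3 S=162.0963 intr=0.0000 cont=2.8563 V=2.8563[hold]; j=4 S=226.2178 intr=0.0000 cont=0.3236 V=0.3236[hold]  S*(4)=59.6364
k=3: j=0 S=70.4512 intr=38.1388 cont=38.0190 V=38.1388[EX]; j=1 S=98.3201 intr=10.2699 cont=19.3740 V=19.3740[hold]; j=2 S=137.2133 intr=0.0000 cont=7.0489 V=7.0489[hold]; j=3 S=191.4917 intr=0.0000 cont=1.5884 V=1.5884[hold]  S*(3)=70.4512
k=2: j=0 S=83.2272 intr=25.3628 cont=28.5486 V=28.5486[hold]; j=1 S=116.1500 intr=0.0000 cont=13.1405 V=13.1405[hold]; j=2 S=162.0963 intr=0.0000 cont=4.3049 V=4.3049[hold]  S*(2)=-
k=1: j=0 S=98.3201 intr=10.2699 cont=20.7058 V=20.7058[hold]; j=1 S=137.2133 intr=0.0000 cont=8.6805 V=8.6805[hold]  S*(1)=-
k=0: j=0 S=116.1500 intr=0.0000 cont=14.6031 V=14.6031[hold]  S*(0)=-

price = 14.6031
boundary = - - - 70.4512 59.6364 70.4512 59.6364 70.4512 83.2272
tree:
14.6031
20.7058 8.6805
28.5486 13.1405 4.3049
38.1388 19.3740 7.0489 1.5884
48.9536 27.6879 11.2933 2.8563 0.3236
58.1082 38.1388 17.6089 5.0738 0.6462 0.0000
65.8575 48.9536 26.5185 8.8744 1.2902 0.0000 0.0000
72.4173 58.1082 38.1388 15.2108 2.5761 0.0000 0.0000 0.0000
77.9701 65.8575 48.9536 25.3628 5.1436 0.0000 0.0000 0.0000 0.0000
82.6705 72.4173 58.1082 38.1388 10.2699 0.0000 0.0000 0.0000 0.0000 0.0000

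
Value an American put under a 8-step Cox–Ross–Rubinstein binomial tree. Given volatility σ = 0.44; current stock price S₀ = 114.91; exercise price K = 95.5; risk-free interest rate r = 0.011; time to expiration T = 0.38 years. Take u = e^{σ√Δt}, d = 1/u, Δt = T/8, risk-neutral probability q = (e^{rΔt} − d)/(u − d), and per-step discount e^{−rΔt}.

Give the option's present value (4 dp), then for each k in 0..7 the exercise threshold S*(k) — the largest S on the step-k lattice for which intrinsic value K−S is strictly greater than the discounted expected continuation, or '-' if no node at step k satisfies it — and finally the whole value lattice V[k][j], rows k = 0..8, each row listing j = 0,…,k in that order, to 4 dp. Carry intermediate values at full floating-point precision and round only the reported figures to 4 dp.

price = 3.8367
boundary = - - - - - 71.1415 78.3014 86.1820
tree:
3.8367
5.8946 1.6004
8.8447 2.6892 0.4167
12.8919 4.4481 0.7772 0.0247
18.1256 7.2081 1.4482 0.0475 0.0000
24.3585 11.3595 2.6962 0.0911 0.0000 0.0000
30.8638 17.1986 5.0149 0.1748 0.0000 0.0000 0.0000
36.7742 24.3585 9.3180 0.3356 0.0000 0.0000 0.0000 0.0000
42.1442 30.8638 17.1986 0.6442 0.0000 0.0000 0.0000 0.0000 0.0000

params: Δt=0.04750 u=1.10064 d=0.90856 q=0.47877 e^(-rΔt)=0.99948
t_8 payoffs: 42.1442 30.8638 17.1986 0.6442 0.0000 0.0000 0.0000 0.0000 0.0000
t_7: node(7,0) S=58.7258 payoff=36.7742 vs cont=36.7243 → 36.7742 [stop]  node(7,1) S=71.1415 payoff=24.3585 vs cont=24.3087 → 24.3585 [stop]  node(7,2) S=86.1820 payoff=9.3180 vs cont=9.2681 → 9.3180 [stop]  node(7,3) S=104.4025 payoff=0.0000 vs cont=0.3356 → 0.3356 [wait]  node(7,4) S=126.4750 payoff=0.0000 vs cont=0.0000 → 0.0000 [wait]  node(7,5) S=153.2141 payoff=0.0000 vs cont=0.0000 → 0.0000 [wait]  node(7,6) S=185.6064 payoff=0.0000 vs cont=0.0000 → 0.0000 [wait]  node(7,7) S=224.8469 payoff=0.0000 vs cont=0.0000 → 0.0000 [wait]  ⇒ S*(7)=86.1820
t_6: node(6,0) S=64.6362 payoff=30.8638 vs cont=30.8139 → 30.8638 [stop]  node(6,1) S=78.3014 payoff=17.1986 vs cont=17.1487 → 17.1986 [stop]  node(6,2) S=94.8558 payoff=0.6442 vs cont=5.0149 → 5.0149 [wait]  node(6,3) S=114.9100 payoff=0.0000 vs cont=0.1748 → 0.1748 [wait]  node(6,4) S=139.2040 payoff=0.0000 vs cont=0.0000 → 0.0000 [wait]  node(6,5) S=168.6343 payoff=0.0000 vs cont=0.0000 → 0.0000 [wait]  node(6,6) S=204.2866 payoff=0.0000 vs cont=0.0000 → 0.0000 [wait]  ⇒ S*(6)=78.3014
t_5: node(5,0) S=71.1415 payoff=24.3585 vs cont=24.3087 → 24.3585 [stop]  node(5,1) S=86.1820 payoff=9.3180 vs cont=11.3595 → 11.3595 [wait]  node(5,2) S=104.4025 payoff=0.0000 vs cont=2.6962 → 2.6962 [wait]  node(5,3) S=126.4750 payoff=0.0000 vs cont=0.0911 → 0.0911 [wait]  node(5,4) S=153.2141 payoff=0.0000 vs cont=0.0000 → 0.0000 [wait]  node(5,5) S=185.6064 payoff=0.0000 vs cont=0.0000 → 0.0000 [wait]  ⇒ S*(5)=71.1415
t_4: node(4,0) S=78.3014 payoff=17.1986 vs cont=18.1256 → 18.1256 [wait]  node(4,1) S=94.8558 payoff=0.6442 vs cont=7.2081 → 7.2081 [wait]  node(4,2) S=114.9100 payoff=0.0000 vs cont=1.4482 → 1.4482 [wait]  node(4,3) S=139.2040 payoff=0.0000 vs cont=0.0475 → 0.0475 [wait]  node(4,4) S=168.6343 payoff=0.0000 vs cont=0.0000 → 0.0000 [wait]  ⇒ S*(4)=-
t_3: node(3,0) S=86.1820 payoff=9.3180 vs cont=12.8919 → 12.8919 [wait]  node(3,1) S=104.4025 payoff=0.0000 vs cont=4.4481 → 4.4481 [wait]  node(3,2) S=126.4750 payoff=0.0000 vs cont=0.7772 → 0.7772 [wait]  node(3,3) S=153.2141 payoff=0.0000 vs cont=0.0247 → 0.0247 [wait]  ⇒ S*(3)=-
t_2: node(2,0) S=94.8558 payoff=0.6442 vs cont=8.8447 → 8.8447 [wait]  node(2,1) S=114.9100 payoff=0.0000 vs cont=2.6892 → 2.6892 [wait]  node(2,2) S=139.2040 payoff=0.0000 vs cont=0.4167 → 0.4167 [wait]  ⇒ S*(2)=-
t_1: node(1,0) S=104.4025 payoff=0.0000 vs cont=5.8946 → 5.8946 [wait]  node(1,1) S=126.4750 payoff=0.0000 vs cont=1.6004 → 1.6004 [wait]  ⇒ S*(1)=-
t_0: node(0,0) S=114.9100 payoff=0.0000 vs cont=3.8367 → 3.8367 [wait]  ⇒ S*(0)=-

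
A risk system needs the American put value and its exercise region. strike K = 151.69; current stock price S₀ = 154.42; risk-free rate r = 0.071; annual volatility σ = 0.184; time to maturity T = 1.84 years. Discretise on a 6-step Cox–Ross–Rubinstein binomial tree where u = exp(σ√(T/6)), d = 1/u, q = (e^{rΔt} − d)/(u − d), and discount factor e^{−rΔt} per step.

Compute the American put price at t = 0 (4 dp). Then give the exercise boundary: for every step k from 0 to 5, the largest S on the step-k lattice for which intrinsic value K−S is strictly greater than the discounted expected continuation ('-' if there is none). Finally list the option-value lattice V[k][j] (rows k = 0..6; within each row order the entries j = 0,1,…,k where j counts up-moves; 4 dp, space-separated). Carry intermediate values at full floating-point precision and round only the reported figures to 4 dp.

Δt=0.30667, u=1.10727, d=0.90312, q=0.58238, disc=e^(-rΔt)=0.97846
k=6 terminal: V=max(K-S,0) → 67.9004 48.9607 25.7397 0.0000 0.0000 0.0000 0.0000
k=5: j=0 S=92.7774 intr=58.9126 cont=55.6455 V=58.9126[EX]; j=1 S=113.7488 intr=37.9412 cont=34.6741 V=37.9412[EX]; j=2 S=139.4605 intr=12.2295 cont=10.5180 V=12.2295[EX]; j=3 S=170.9841 intr=0.0000 cont=0.0000 V=0.0000[hold]; j=4 S=209.6333 intr=0.0000 cont=0.0000 V=0.0000[hold]; j=5 S=257.0188 intr=0.0000 cont=0.0000 V=0.0000[hold]  S*(5)=139.4605
k=4: j=0 S=102.7293 intr=48.9607 cont=45.6936 V=48.9607[EX]; j=1 S=125.9503 intr=25.7397 cont=22.4726 V=25.7397[EX]; j=2 S=154.4200 intr=0.0000 cont=4.9973 V=4.9973[hold]; j=3 S=189.3250 intr=0.0000 cont=0.0000 V=0.0000[hold]; j=4 S=232.1200 intr=0.0000 cont=0.0000 V=0.0000[hold]  S*(4)=125.9503
k=3: j=0 S=113.7488 intr=37.9412 cont=34.6741 V=37.9412[EX]; j=1 S=139.4605 intr=12.2295 cont=13.3657 V=13.3657[hold]; j=2 S=170.9841 intr=0.0000 cont=2.0421 V=2.0421[hold]; j=3 S=209.6333 intr=0.0000 cont=0.0000 V=0.0000[hold]  S*(3)=113.7488
k=2: j=0 S=125.9503 intr=25.7397 cont=23.1201 V=25.7397[EX]; j=1 S=154.4200 intr=0.0000 cont=6.6252 V=6.6252[hold]; j=2 S=189.3250 intr=0.0000 cont=0.8344 V=0.8344[hold]  S*(2)=125.9503
k=1: j=0 S=139.4605 intr=12.2295 cont=14.2933 V=14.2933[hold]; j=1 S=170.9841 intr=0.0000 cont=3.1828 V=3.1828[hold]  S*(1)=-
k=0: j=0 S=154.4200 intr=0.0000 cont=7.6543 V=7.6543[hold]  S*(0)=-

price = 7.6543
boundary = - - 125.9503 113.7488 125.9503 139.4605
tree:
7.6543
14.2933 3.1828
25.7397 6.6252 0.8344
37.9412 13.3657 2.0421 0.0000
48.9607 25.7397 4.9973 0.0000 0.0000
58.9126 37.9412 12.2295 0.0000 0.0000 0.0000
67.9004 48.9607 25.7397 0.0000 0.0000 0.0000 0.0000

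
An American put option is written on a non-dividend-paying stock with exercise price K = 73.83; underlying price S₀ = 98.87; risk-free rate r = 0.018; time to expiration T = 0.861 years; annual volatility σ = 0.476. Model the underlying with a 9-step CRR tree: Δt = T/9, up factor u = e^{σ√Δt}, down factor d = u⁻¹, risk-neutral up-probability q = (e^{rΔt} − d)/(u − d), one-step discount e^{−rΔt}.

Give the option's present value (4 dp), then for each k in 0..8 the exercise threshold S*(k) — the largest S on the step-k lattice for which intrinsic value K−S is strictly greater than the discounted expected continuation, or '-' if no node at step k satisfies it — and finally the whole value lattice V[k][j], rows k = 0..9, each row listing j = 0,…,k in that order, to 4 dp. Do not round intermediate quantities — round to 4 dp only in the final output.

params: Δt=0.09567 u=1.15862 d=0.86310 q=0.46909 e^(-rΔt)=0.99828
t_9 payoffs: 47.5512 38.5535 26.4751 10.2611 0.0000 0.0000 0.0000 0.0000 0.0000 0.0000
t_8: node(8,0) S=30.4471 payoff=43.3829 vs cont=43.2559 → 43.3829 [stop]  node(8,1) S=40.8720 payoff=32.9580 vs cont=32.8310 → 32.9580 [stop]  node(8,2) S=54.8662 payoff=18.9638 vs cont=18.8367 → 18.9638 [stop]  node(8,3) S=73.6521 payoff=0.1779 vs cont=5.4383 → 5.4383 [wait]  node(8,4) S=98.8700 payoff=0.0000 vs cont=0.0000 → 0.0000 [wait]  node(8,5) S=132.7224 payoff=0.0000 vs cont=0.0000 → 0.0000 [wait]  node(8,6) S=178.1656 payoff=0.0000 vs cont=0.0000 → 0.0000 [wait]  node(8,7) S=239.1683 payoff=0.0000 vs cont=0.0000 → 0.0000 [wait]  node(8,8) S=321.0579 payoff=0.0000 vs cont=0.0000 → 0.0000 [wait]  ⇒ S*(8)=54.8662
t_7: node(7,0) S=35.2765 payoff=38.5535 vs cont=38.4265 → 38.5535 [stop]  node(7,1) S=47.3549 payoff=26.4751 vs cont=26.3480 → 26.4751 [stop]  node(7,2) S=63.5689 payoff=10.2611 vs cont=12.5974 → 12.5974 [wait]  node(7,3) S=85.3345 payoff=0.0000 vs cont=2.8823 → 2.8823 [wait]  node(7,4) S=114.5524 payoff=0.0000 vs cont=0.0000 → 0.0000 [wait]  node(7,5) S=153.7744 payoff=0.0000 vs cont=0.0000 → 0.0000 [wait]  node(7,6) S=206.4257 payoff=0.0000 vs cont=0.0000 → 0.0000 [wait]  node(7,7) S=277.1044 payoff=0.0000 vs cont=0.0000 → 0.0000 [wait]  ⇒ S*(7)=47.3549
t_6: node(6,0) S=40.8720 payoff=32.9580 vs cont=32.8310 → 32.9580 [stop]  node(6,1) S=54.8662 payoff=18.9638 vs cont=19.9308 → 19.9308 [wait]  node(6,2) S=73.6521 payoff=0.1779 vs cont=8.0263 → 8.0263 [wait]  node(6,3) S=98.8700 payoff=0.0000 vs cont=1.5276 → 1.5276 [wait]  node(6,4) S=132.7224 payoff=0.0000 vs cont=0.0000 → 0.0000 [wait]  node(6,5) S=178.1656 payoff=0.0000 vs cont=0.0000 → 0.0000 [wait]  node(6,6) S=239.1683 payoff=0.0000 vs cont=0.0000 → 0.0000 [wait]  ⇒ S*(6)=40.8720
t_5: node(5,0) S=47.3549 payoff=26.4751 vs cont=26.8009 → 26.8009 [wait]  node(5,1) S=63.5689 payoff=10.2611 vs cont=14.3218 → 14.3218 [wait]  node(5,2) S=85.3345 payoff=0.0000 vs cont=4.9692 → 4.9692 [wait]  node(5,3) S=114.5524 payoff=0.0000 vs cont=0.8096 → 0.8096 [wait]  node(5,4) S=153.7744 payoff=0.0000 vs cont=0.0000 → 0.0000 [wait]  node(5,5) S=206.4257 payoff=0.0000 vs cont=0.0000 → 0.0000 [wait]  ⇒ S*(5)=-
t_4: node(4,0) S=54.8662 payoff=18.9638 vs cont=20.9110 → 20.9110 [wait]  node(4,1) S=73.6521 payoff=0.1779 vs cont=9.9175 → 9.9175 [wait]  node(4,2) S=98.8700 payoff=0.0000 vs cont=3.0128 → 3.0128 [wait]  node(4,3) S=132.7224 payoff=0.0000 vs cont=0.4291 → 0.4291 [wait]  node(4,4) S=178.1656 payoff=0.0000 vs cont=0.0000 → 0.0000 [wait]  ⇒ S*(4)=-
t_3: node(3,0) S=63.5689 payoff=10.2611 vs cont=15.7269 → 15.7269 [wait]  node(3,1) S=85.3345 payoff=0.0000 vs cont=6.6671 → 6.6671 [wait]  node(3,2) S=114.5524 payoff=0.0000 vs cont=1.7977 → 1.7977 [wait]  node(3,3) S=153.7744 payoff=0.0000 vs cont=0.2274 → 0.2274 [wait]  ⇒ S*(3)=-
t_2: node(2,0) S=73.6521 payoff=0.1779 vs cont=11.4573 → 11.4573 [wait]  node(2,1) S=98.8700 payoff=0.0000 vs cont=4.3753 → 4.3753 [wait]  node(2,2) S=132.7224 payoff=0.0000 vs cont=1.0593 → 1.0593 [wait]  ⇒ S*(2)=-
t_1: node(1,0) S=85.3345 payoff=0.0000 vs cont=8.1212 → 8.1212 [wait]  node(1,1) S=114.5524 payoff=0.0000 vs cont=2.8150 → 2.8150 [wait]  ⇒ S*(1)=-
t_0: node(0,0) S=98.8700 payoff=0.0000 vs cont=5.6224 → 5.6224 [wait]  ⇒ S*(0)=-

price = 5.6224
boundary = - - - - - - 40.8720 47.3549 54.8662
tree:
5.6224
8.1212 2.8150
11.4573 4.3753 1.0593
15.7269 6.6671 1.7977 0.2274
20.9110 9.9175 3.0128 0.4291 0.0000
26.8009 14.3218 4.9692 0.8096 0.0000 0.0000
32.9580 19.9308 8.0263 1.5276 0.0000 0.0000 0.0000
38.5535 26.4751 12.5974 2.8823 0.0000 0.0000 0.0000 0.0000
43.3829 32.9580 18.9638 5.4383 0.0000 0.0000 0.0000 0.0000 0.0000
47.5512 38.5535 26.4751 10.2611 0.0000 0.0000 0.0000 0.0000 0.0000 0.0000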